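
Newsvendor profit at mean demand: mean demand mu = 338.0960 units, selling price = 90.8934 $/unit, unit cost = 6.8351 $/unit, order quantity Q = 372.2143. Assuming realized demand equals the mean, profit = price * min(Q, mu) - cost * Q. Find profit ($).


Sales at mu = min(372.2143, 338.0960) = 338.0960
Revenue = 90.8934 * 338.0960 = 30730.6950
Total cost = 6.8351 * 372.2143 = 2544.1220
Profit = 30730.6950 - 2544.1220 = 28186.5730

28186.5730 $


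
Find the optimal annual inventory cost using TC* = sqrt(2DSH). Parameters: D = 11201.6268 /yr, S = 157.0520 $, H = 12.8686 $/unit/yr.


2*D*S*H = 45277857.4790
TC* = sqrt(45277857.4790) = 6728.8823

6728.8823 $/yr


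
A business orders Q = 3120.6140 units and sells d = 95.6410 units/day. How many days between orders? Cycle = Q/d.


Cycle = 3120.6140 / 95.6410 = 32.6284

32.6284 days


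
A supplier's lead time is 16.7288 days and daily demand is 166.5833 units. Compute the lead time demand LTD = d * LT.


LTD = 166.5833 * 16.7288 = 2786.7387

2786.7387 units


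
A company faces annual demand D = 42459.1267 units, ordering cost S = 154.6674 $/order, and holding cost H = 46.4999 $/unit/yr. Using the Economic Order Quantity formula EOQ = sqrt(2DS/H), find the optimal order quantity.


2*D*S = 2 * 42459.1267 * 154.6674 = 13134085.4659
2*D*S/H = 282454.0583
EOQ = sqrt(282454.0583) = 531.4641

531.4641 units


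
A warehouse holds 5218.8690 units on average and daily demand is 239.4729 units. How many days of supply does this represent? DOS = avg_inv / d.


DOS = 5218.8690 / 239.4729 = 21.7932

21.7932 days


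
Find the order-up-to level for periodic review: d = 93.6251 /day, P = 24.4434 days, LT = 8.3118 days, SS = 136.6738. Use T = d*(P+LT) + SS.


P + LT = 32.7552
d*(P+LT) = 93.6251 * 32.7552 = 3066.7089
T = 3066.7089 + 136.6738 = 3203.3827

3203.3827 units


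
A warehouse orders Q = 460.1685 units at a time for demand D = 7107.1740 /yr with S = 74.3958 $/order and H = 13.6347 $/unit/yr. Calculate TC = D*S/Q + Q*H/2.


Ordering cost = D*S/Q = 1149.0224
Holding cost = Q*H/2 = 3137.1297
TC = 1149.0224 + 3137.1297 = 4286.1521

4286.1521 $/yr


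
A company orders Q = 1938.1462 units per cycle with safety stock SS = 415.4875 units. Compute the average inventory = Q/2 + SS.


Q/2 = 969.0731
Avg = 969.0731 + 415.4875 = 1384.5606

1384.5606 units


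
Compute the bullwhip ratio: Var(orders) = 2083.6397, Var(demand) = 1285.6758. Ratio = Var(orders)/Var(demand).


BW = 2083.6397 / 1285.6758 = 1.6207

1.6207


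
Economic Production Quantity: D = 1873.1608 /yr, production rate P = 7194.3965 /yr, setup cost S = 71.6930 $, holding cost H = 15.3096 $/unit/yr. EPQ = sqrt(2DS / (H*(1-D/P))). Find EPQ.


1 - D/P = 1 - 0.2604 = 0.7396
H*(1-D/P) = 11.3235
2DS = 268585.0345
EPQ = sqrt(23719.1892) = 154.0104

154.0104 units


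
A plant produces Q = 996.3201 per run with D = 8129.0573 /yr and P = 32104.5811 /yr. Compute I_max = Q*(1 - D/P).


D/P = 0.2532
1 - D/P = 0.7468
I_max = 996.3201 * 0.7468 = 744.0463

744.0463 units


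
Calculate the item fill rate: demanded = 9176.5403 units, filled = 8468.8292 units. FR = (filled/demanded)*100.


FR = 8468.8292 / 9176.5403 * 100 = 92.2878

92.2878%


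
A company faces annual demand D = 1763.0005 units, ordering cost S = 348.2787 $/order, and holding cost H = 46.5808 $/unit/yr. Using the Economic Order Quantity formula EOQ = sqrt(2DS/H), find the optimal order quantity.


2*D*S = 2 * 1763.0005 * 348.2787 = 1228031.0445
2*D*S/H = 26363.4597
EOQ = sqrt(26363.4597) = 162.3683

162.3683 units


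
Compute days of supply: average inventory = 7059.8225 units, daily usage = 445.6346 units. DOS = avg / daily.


DOS = 7059.8225 / 445.6346 = 15.8422

15.8422 days


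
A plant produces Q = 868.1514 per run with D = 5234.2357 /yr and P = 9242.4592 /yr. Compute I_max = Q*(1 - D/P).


D/P = 0.5663
1 - D/P = 0.4337
I_max = 868.1514 * 0.4337 = 376.4956

376.4956 units


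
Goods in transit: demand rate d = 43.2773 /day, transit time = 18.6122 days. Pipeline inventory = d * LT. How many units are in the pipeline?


Pipeline = 43.2773 * 18.6122 = 805.4858

805.4858 units


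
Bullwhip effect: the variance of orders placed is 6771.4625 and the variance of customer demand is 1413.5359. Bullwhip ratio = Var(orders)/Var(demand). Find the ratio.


BW = 6771.4625 / 1413.5359 = 4.7904

4.7904


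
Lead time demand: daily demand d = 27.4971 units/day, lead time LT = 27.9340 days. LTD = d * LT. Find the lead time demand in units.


LTD = 27.4971 * 27.9340 = 768.1040

768.1040 units


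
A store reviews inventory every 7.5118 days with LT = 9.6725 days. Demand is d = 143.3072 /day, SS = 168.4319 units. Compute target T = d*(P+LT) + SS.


P + LT = 17.1843
d*(P+LT) = 143.3072 * 17.1843 = 2462.6339
T = 2462.6339 + 168.4319 = 2631.0658

2631.0658 units


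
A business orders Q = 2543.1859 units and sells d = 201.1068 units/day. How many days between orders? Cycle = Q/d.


Cycle = 2543.1859 / 201.1068 = 12.6459

12.6459 days


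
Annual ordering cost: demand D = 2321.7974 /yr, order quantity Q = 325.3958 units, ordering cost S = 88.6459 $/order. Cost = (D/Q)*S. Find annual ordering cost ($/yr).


Number of orders = D/Q = 7.1353
Cost = 7.1353 * 88.6459 = 632.5153

632.5153 $/yr


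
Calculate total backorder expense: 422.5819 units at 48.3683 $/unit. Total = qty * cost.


Total = 422.5819 * 48.3683 = 20439.5681

20439.5681 $


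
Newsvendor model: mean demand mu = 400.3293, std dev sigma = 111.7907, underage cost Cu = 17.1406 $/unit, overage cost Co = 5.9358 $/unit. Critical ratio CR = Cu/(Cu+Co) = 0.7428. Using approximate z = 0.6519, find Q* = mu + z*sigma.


CR = Cu/(Cu+Co) = 17.1406/(17.1406+5.9358) = 0.7428
z = 0.6519
Q* = 400.3293 + 0.6519 * 111.7907 = 473.2057

473.2057 units


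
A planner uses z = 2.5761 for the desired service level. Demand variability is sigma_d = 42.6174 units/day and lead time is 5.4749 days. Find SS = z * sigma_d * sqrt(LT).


sqrt(LT) = sqrt(5.4749) = 2.3399
SS = 2.5761 * 42.6174 * 2.3399 = 256.8844

256.8844 units


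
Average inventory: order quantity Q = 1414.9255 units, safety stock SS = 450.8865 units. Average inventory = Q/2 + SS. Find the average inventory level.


Q/2 = 707.4628
Avg = 707.4628 + 450.8865 = 1158.3492

1158.3492 units


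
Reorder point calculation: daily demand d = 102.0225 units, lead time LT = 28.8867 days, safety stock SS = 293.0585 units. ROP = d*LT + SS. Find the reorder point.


d*LT = 102.0225 * 28.8867 = 2947.0934
ROP = 2947.0934 + 293.0585 = 3240.1519

3240.1519 units


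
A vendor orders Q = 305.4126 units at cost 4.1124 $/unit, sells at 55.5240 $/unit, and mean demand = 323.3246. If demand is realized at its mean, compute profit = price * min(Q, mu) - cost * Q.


Sales at mu = min(305.4126, 323.3246) = 305.4126
Revenue = 55.5240 * 305.4126 = 16957.7292
Total cost = 4.1124 * 305.4126 = 1255.9788
Profit = 16957.7292 - 1255.9788 = 15701.7504

15701.7504 $


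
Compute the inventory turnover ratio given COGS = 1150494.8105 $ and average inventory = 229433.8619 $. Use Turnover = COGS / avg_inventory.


Turnover = 1150494.8105 / 229433.8619 = 5.0145

5.0145


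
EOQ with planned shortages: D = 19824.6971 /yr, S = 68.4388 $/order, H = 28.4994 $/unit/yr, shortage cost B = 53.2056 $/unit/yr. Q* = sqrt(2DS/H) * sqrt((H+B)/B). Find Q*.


sqrt(2DS/H) = 308.5685
sqrt((H+B)/B) = 1.2392
Q* = 308.5685 * 1.2392 = 382.3818

382.3818 units


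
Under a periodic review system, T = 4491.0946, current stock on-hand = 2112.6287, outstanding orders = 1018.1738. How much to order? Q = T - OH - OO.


Inventory position = OH + OO = 2112.6287 + 1018.1738 = 3130.8025
Q = 4491.0946 - 3130.8025 = 1360.2921

1360.2921 units


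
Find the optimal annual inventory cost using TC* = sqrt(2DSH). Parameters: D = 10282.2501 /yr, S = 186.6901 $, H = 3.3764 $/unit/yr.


2*D*S*H = 12962636.3849
TC* = sqrt(12962636.3849) = 3600.3661

3600.3661 $/yr


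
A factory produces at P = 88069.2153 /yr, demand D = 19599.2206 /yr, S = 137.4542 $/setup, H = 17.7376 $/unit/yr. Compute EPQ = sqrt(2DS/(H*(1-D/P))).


1 - D/P = 1 - 0.2225 = 0.7775
H*(1-D/P) = 13.7902
2DS = 5387990.3764
EPQ = sqrt(390711.1336) = 625.0689

625.0689 units


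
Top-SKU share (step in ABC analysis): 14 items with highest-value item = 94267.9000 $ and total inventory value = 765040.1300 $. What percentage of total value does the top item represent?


Top item = 94267.9000
Total = 765040.1300
Percentage = 94267.9000 / 765040.1300 * 100 = 12.3220

12.3220%


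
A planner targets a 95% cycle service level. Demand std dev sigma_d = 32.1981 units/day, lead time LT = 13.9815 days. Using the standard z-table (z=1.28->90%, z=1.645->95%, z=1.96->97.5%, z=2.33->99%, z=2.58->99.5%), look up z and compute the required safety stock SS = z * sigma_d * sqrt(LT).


From the table, SL = 95% corresponds to z = 1.645
sqrt(LT) = sqrt(13.9815) = 3.7392
SS = 1.645 * 32.1981 * 3.7392 = 198.0492

198.0492 units


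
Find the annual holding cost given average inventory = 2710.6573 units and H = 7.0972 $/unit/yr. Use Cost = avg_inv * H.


Cost = 2710.6573 * 7.0972 = 19238.0770

19238.0770 $/yr


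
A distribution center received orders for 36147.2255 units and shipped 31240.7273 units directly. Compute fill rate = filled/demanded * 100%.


FR = 31240.7273 / 36147.2255 * 100 = 86.4263

86.4263%


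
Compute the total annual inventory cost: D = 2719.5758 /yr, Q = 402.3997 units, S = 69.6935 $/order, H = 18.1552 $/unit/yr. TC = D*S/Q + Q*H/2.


Ordering cost = D*S/Q = 471.0161
Holding cost = Q*H/2 = 3652.8235
TC = 471.0161 + 3652.8235 = 4123.8397

4123.8397 $/yr


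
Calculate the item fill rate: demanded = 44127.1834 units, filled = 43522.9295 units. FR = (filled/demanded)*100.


FR = 43522.9295 / 44127.1834 * 100 = 98.6307

98.6307%


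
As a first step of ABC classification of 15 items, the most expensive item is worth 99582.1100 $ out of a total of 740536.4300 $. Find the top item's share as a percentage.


Top item = 99582.1100
Total = 740536.4300
Percentage = 99582.1100 / 740536.4300 * 100 = 13.4473

13.4473%


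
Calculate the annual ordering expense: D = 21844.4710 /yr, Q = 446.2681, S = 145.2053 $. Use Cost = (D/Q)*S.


Number of orders = D/Q = 48.9492
Cost = 48.9492 * 145.2053 = 7107.6847

7107.6847 $/yr


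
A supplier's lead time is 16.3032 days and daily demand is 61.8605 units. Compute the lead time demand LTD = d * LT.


LTD = 61.8605 * 16.3032 = 1008.5241

1008.5241 units


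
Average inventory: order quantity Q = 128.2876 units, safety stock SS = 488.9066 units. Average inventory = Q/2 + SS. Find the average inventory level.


Q/2 = 64.1438
Avg = 64.1438 + 488.9066 = 553.0504

553.0504 units


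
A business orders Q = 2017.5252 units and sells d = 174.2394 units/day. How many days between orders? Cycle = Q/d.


Cycle = 2017.5252 / 174.2394 = 11.5790

11.5790 days


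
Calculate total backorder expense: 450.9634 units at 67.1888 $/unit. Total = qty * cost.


Total = 450.9634 * 67.1888 = 30299.6897

30299.6897 $


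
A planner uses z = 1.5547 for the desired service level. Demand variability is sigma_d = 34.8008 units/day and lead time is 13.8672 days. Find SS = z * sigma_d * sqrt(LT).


sqrt(LT) = sqrt(13.8672) = 3.7239
SS = 1.5547 * 34.8008 * 3.7239 = 201.4792

201.4792 units


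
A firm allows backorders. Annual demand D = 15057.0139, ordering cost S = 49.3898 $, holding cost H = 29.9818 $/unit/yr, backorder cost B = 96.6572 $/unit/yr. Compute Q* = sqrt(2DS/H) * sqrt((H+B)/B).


sqrt(2DS/H) = 222.7277
sqrt((H+B)/B) = 1.1446
Q* = 222.7277 * 1.1446 = 254.9417

254.9417 units


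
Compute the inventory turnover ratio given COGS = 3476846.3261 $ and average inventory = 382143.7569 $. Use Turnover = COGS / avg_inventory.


Turnover = 3476846.3261 / 382143.7569 = 9.0983

9.0983


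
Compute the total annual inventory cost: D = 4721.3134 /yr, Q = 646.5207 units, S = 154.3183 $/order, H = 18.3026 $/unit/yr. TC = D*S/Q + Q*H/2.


Ordering cost = D*S/Q = 1126.9323
Holding cost = Q*H/2 = 5916.5049
TC = 1126.9323 + 5916.5049 = 7043.4372

7043.4372 $/yr


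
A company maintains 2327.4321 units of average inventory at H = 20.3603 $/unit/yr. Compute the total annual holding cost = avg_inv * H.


Cost = 2327.4321 * 20.3603 = 47387.2158

47387.2158 $/yr


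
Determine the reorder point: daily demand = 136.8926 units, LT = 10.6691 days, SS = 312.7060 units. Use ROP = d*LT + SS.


d*LT = 136.8926 * 10.6691 = 1460.5208
ROP = 1460.5208 + 312.7060 = 1773.2268

1773.2268 units


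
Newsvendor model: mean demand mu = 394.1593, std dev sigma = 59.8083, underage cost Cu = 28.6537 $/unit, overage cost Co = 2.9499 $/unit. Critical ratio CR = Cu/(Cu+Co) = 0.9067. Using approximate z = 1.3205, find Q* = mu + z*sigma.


CR = Cu/(Cu+Co) = 28.6537/(28.6537+2.9499) = 0.9067
z = 1.3205
Q* = 394.1593 + 1.3205 * 59.8083 = 473.1362

473.1362 units


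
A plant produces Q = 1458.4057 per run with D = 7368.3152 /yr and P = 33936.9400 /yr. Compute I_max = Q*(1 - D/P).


D/P = 0.2171
1 - D/P = 0.7829
I_max = 1458.4057 * 0.7829 = 1141.7598

1141.7598 units


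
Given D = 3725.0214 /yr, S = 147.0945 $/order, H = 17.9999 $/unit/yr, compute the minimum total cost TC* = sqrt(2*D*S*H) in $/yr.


2*D*S*H = 19725376.1856
TC* = sqrt(19725376.1856) = 4441.3259

4441.3259 $/yr


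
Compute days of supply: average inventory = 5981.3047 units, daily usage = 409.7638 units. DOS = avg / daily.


DOS = 5981.3047 / 409.7638 = 14.5970

14.5970 days


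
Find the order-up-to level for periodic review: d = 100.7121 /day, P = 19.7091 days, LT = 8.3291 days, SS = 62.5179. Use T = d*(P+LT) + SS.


P + LT = 28.0382
d*(P+LT) = 100.7121 * 28.0382 = 2823.7860
T = 2823.7860 + 62.5179 = 2886.3039

2886.3039 units


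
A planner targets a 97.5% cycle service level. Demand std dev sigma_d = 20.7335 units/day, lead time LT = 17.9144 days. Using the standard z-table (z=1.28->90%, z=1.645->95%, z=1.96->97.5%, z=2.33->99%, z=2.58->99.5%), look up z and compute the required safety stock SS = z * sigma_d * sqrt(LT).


From the table, SL = 97.5% corresponds to z = 1.96
sqrt(LT) = sqrt(17.9144) = 4.2325
SS = 1.96 * 20.7335 * 4.2325 = 172.0005

172.0005 units


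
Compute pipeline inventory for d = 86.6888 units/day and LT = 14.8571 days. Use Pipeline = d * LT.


Pipeline = 86.6888 * 14.8571 = 1287.9442

1287.9442 units


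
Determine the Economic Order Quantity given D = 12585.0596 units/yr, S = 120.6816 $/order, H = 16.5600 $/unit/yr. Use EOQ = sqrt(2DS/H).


2*D*S = 2 * 12585.0596 * 120.6816 = 3037570.2572
2*D*S/H = 183428.1556
EOQ = sqrt(183428.1556) = 428.2851

428.2851 units


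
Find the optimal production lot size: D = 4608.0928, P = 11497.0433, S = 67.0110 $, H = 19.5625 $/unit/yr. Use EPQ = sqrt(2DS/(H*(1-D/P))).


1 - D/P = 1 - 0.4008 = 0.5992
H*(1-D/P) = 11.7217
2DS = 617585.8132
EPQ = sqrt(52687.3140) = 229.5372

229.5372 units


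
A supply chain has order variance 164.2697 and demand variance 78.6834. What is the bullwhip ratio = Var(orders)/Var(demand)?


BW = 164.2697 / 78.6834 = 2.0877

2.0877


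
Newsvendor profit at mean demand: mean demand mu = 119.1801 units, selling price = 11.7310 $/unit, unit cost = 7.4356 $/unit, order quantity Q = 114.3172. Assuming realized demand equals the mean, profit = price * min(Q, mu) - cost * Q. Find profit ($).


Sales at mu = min(114.3172, 119.1801) = 114.3172
Revenue = 11.7310 * 114.3172 = 1341.0551
Total cost = 7.4356 * 114.3172 = 850.0170
Profit = 1341.0551 - 850.0170 = 491.0381

491.0381 $


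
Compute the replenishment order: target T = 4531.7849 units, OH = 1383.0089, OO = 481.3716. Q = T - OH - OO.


Inventory position = OH + OO = 1383.0089 + 481.3716 = 1864.3805
Q = 4531.7849 - 1864.3805 = 2667.4044

2667.4044 units


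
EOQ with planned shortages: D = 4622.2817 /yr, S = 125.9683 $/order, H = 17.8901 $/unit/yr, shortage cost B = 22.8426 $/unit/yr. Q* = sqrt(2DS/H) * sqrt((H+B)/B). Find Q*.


sqrt(2DS/H) = 255.1335
sqrt((H+B)/B) = 1.3354
Q* = 255.1335 * 1.3354 = 340.6954

340.6954 units


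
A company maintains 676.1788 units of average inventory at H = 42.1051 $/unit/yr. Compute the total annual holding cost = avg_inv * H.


Cost = 676.1788 * 42.1051 = 28470.5760

28470.5760 $/yr


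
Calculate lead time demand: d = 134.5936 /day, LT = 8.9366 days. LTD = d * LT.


LTD = 134.5936 * 8.9366 = 1202.8092

1202.8092 units


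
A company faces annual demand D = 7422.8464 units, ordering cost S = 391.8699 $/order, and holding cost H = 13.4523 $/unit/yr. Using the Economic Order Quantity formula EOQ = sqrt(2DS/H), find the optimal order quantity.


2*D*S = 2 * 7422.8464 * 391.8699 = 5817580.1530
2*D*S/H = 432459.8881
EOQ = sqrt(432459.8881) = 657.6168

657.6168 units


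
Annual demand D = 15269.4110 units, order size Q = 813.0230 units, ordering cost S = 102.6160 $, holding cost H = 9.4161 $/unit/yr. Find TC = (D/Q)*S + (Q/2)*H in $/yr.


Ordering cost = D*S/Q = 1927.2344
Holding cost = Q*H/2 = 3827.7529
TC = 1927.2344 + 3827.7529 = 5754.9873

5754.9873 $/yr


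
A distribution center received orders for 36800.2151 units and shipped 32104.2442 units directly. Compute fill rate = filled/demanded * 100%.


FR = 32104.2442 / 36800.2151 * 100 = 87.2393

87.2393%


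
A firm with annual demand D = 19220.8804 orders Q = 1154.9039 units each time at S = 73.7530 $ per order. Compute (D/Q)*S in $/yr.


Number of orders = D/Q = 16.6428
Cost = 16.6428 * 73.7530 = 1227.4594

1227.4594 $/yr


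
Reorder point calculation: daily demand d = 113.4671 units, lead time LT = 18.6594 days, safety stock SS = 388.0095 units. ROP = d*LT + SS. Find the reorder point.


d*LT = 113.4671 * 18.6594 = 2117.2280
ROP = 2117.2280 + 388.0095 = 2505.2375

2505.2375 units


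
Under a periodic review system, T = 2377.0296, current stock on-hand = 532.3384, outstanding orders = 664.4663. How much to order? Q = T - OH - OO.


Inventory position = OH + OO = 532.3384 + 664.4663 = 1196.8047
Q = 2377.0296 - 1196.8047 = 1180.2249

1180.2249 units


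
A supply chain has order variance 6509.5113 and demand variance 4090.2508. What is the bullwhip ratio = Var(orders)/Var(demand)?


BW = 6509.5113 / 4090.2508 = 1.5915

1.5915


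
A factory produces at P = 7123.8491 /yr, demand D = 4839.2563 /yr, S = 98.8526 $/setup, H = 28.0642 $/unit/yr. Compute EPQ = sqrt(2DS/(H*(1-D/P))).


1 - D/P = 1 - 0.6793 = 0.3207
H*(1-D/P) = 9.0001
2DS = 956746.1346
EPQ = sqrt(106304.0859) = 326.0431

326.0431 units


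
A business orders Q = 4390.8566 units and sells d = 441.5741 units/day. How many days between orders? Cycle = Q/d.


Cycle = 4390.8566 / 441.5741 = 9.9436

9.9436 days


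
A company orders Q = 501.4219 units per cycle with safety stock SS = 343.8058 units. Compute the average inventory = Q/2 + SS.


Q/2 = 250.7109
Avg = 250.7109 + 343.8058 = 594.5168

594.5168 units


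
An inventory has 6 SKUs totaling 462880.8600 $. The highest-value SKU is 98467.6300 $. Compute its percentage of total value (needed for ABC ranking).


Top item = 98467.6300
Total = 462880.8600
Percentage = 98467.6300 / 462880.8600 * 100 = 21.2728

21.2728%


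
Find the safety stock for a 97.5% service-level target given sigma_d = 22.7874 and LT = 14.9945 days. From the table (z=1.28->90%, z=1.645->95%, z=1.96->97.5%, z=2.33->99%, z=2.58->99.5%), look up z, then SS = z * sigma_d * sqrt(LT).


From the table, SL = 97.5% corresponds to z = 1.96
sqrt(LT) = sqrt(14.9945) = 3.8723
SS = 1.96 * 22.7874 * 3.8723 = 172.9485

172.9485 units


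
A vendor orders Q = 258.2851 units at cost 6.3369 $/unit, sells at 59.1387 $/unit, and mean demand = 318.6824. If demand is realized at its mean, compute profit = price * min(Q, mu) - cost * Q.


Sales at mu = min(258.2851, 318.6824) = 258.2851
Revenue = 59.1387 * 258.2851 = 15274.6450
Total cost = 6.3369 * 258.2851 = 1636.7269
Profit = 15274.6450 - 1636.7269 = 13637.9182

13637.9182 $


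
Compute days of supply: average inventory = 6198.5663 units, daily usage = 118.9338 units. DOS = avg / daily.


DOS = 6198.5663 / 118.9338 = 52.1178

52.1178 days


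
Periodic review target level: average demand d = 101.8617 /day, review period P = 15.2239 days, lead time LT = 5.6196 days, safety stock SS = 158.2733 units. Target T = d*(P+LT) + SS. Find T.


P + LT = 20.8435
d*(P+LT) = 101.8617 * 20.8435 = 2123.1543
T = 2123.1543 + 158.2733 = 2281.4276

2281.4276 units


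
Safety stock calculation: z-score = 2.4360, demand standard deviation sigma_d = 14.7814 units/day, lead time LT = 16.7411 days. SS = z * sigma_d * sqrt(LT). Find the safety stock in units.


sqrt(LT) = sqrt(16.7411) = 4.0916
SS = 2.4360 * 14.7814 * 4.0916 = 147.3278

147.3278 units


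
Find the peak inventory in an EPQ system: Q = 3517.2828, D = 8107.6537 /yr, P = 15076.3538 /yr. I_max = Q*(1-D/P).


D/P = 0.5378
1 - D/P = 0.4622
I_max = 3517.2828 * 0.4622 = 1625.7836

1625.7836 units


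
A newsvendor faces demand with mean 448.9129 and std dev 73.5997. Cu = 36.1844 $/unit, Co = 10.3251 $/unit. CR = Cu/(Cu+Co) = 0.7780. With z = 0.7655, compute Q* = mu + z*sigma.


CR = Cu/(Cu+Co) = 36.1844/(36.1844+10.3251) = 0.7780
z = 0.7655
Q* = 448.9129 + 0.7655 * 73.5997 = 505.2535

505.2535 units


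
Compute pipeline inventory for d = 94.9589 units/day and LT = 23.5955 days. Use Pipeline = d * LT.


Pipeline = 94.9589 * 23.5955 = 2240.6027

2240.6027 units


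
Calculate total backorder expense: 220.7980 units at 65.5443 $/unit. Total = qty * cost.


Total = 220.7980 * 65.5443 = 14472.0504

14472.0504 $


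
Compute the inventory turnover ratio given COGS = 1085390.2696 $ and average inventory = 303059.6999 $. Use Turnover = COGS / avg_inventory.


Turnover = 1085390.2696 / 303059.6999 = 3.5814

3.5814


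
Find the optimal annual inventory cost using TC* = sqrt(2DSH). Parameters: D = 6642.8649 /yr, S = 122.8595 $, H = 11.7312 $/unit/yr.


2*D*S*H = 19148581.0856
TC* = sqrt(19148581.0856) = 4375.9092

4375.9092 $/yr


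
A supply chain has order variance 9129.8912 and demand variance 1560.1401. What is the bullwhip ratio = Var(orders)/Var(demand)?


BW = 9129.8912 / 1560.1401 = 5.8520

5.8520


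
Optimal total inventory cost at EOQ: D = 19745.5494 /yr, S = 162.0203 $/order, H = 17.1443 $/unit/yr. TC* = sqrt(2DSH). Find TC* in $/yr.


2*D*S*H = 109695397.7745
TC* = sqrt(109695397.7745) = 10473.5571

10473.5571 $/yr


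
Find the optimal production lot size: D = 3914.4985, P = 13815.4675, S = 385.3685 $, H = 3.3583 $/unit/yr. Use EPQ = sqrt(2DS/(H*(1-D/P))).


1 - D/P = 1 - 0.2833 = 0.7167
H*(1-D/P) = 2.4068
2DS = 3017048.8304
EPQ = sqrt(1253576.1896) = 1119.6322

1119.6322 units


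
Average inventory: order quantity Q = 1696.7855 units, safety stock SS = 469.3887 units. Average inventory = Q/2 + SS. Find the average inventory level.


Q/2 = 848.3927
Avg = 848.3927 + 469.3887 = 1317.7814

1317.7814 units


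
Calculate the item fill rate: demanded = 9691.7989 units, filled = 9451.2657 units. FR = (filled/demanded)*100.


FR = 9451.2657 / 9691.7989 * 100 = 97.5182

97.5182%


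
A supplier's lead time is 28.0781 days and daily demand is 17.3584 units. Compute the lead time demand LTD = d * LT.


LTD = 17.3584 * 28.0781 = 487.3909

487.3909 units


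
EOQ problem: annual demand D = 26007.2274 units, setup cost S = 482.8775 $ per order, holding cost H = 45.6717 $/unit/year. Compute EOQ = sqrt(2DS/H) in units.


2*D*S = 2 * 26007.2274 * 482.8775 = 25116609.8977
2*D*S/H = 549938.1433
EOQ = sqrt(549938.1433) = 741.5781

741.5781 units


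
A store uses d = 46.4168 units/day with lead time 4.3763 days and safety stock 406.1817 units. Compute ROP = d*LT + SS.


d*LT = 46.4168 * 4.3763 = 203.1338
ROP = 203.1338 + 406.1817 = 609.3155

609.3155 units


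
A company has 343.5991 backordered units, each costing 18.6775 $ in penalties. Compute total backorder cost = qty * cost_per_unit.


Total = 343.5991 * 18.6775 = 6417.5722

6417.5722 $


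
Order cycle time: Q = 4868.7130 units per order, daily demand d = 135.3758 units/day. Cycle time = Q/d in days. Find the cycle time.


Cycle = 4868.7130 / 135.3758 = 35.9644

35.9644 days


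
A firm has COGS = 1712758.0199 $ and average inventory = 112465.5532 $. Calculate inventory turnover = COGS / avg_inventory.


Turnover = 1712758.0199 / 112465.5532 = 15.2292

15.2292


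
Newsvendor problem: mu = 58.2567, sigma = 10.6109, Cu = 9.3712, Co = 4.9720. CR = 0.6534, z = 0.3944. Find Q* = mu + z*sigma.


CR = Cu/(Cu+Co) = 9.3712/(9.3712+4.9720) = 0.6534
z = 0.3944
Q* = 58.2567 + 0.3944 * 10.6109 = 62.4416

62.4416 units


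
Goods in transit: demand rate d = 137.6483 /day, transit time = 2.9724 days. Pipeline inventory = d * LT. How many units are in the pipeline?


Pipeline = 137.6483 * 2.9724 = 409.1458

409.1458 units


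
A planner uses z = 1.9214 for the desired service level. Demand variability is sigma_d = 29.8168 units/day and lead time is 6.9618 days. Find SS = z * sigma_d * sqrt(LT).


sqrt(LT) = sqrt(6.9618) = 2.6385
SS = 1.9214 * 29.8168 * 2.6385 = 151.1609

151.1609 units


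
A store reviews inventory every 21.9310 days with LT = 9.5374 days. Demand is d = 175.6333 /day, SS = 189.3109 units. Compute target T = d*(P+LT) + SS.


P + LT = 31.4684
d*(P+LT) = 175.6333 * 31.4684 = 5526.8989
T = 5526.8989 + 189.3109 = 5716.2098

5716.2098 units


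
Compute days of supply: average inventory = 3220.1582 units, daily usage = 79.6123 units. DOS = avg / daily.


DOS = 3220.1582 / 79.6123 = 40.4480

40.4480 days


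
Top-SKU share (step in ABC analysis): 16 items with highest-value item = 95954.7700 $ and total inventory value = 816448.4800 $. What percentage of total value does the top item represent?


Top item = 95954.7700
Total = 816448.4800
Percentage = 95954.7700 / 816448.4800 * 100 = 11.7527

11.7527%


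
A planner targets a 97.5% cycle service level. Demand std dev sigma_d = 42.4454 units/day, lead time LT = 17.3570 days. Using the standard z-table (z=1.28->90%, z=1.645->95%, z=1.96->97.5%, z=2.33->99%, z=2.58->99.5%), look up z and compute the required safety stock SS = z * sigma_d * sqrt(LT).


From the table, SL = 97.5% corresponds to z = 1.96
sqrt(LT) = sqrt(17.3570) = 4.1662
SS = 1.96 * 42.4454 * 4.1662 = 346.5964

346.5964 units


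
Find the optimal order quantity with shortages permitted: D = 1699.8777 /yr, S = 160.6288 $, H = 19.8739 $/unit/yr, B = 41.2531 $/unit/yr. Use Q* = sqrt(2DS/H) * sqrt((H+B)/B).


sqrt(2DS/H) = 165.7654
sqrt((H+B)/B) = 1.2173
Q* = 165.7654 * 1.2173 = 201.7819

201.7819 units


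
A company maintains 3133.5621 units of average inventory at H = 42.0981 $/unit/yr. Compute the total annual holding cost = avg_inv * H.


Cost = 3133.5621 * 42.0981 = 131917.0106

131917.0106 $/yr


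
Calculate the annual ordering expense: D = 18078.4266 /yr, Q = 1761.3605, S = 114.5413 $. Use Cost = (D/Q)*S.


Number of orders = D/Q = 10.2639
Cost = 10.2639 * 114.5413 = 1175.6404

1175.6404 $/yr


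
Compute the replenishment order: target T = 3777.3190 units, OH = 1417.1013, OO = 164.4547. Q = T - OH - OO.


Inventory position = OH + OO = 1417.1013 + 164.4547 = 1581.5560
Q = 3777.3190 - 1581.5560 = 2195.7630

2195.7630 units


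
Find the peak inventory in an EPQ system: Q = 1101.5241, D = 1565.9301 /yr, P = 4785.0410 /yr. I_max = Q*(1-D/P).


D/P = 0.3273
1 - D/P = 0.6727
I_max = 1101.5241 * 0.6727 = 741.0445

741.0445 units


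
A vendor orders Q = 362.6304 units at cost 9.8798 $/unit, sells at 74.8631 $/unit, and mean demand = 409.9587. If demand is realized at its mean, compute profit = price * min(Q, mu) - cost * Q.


Sales at mu = min(362.6304, 409.9587) = 362.6304
Revenue = 74.8631 * 362.6304 = 27147.6359
Total cost = 9.8798 * 362.6304 = 3582.7158
Profit = 27147.6359 - 3582.7158 = 23564.9201

23564.9201 $


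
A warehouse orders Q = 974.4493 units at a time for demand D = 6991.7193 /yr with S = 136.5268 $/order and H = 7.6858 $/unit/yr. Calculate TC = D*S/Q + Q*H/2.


Ordering cost = D*S/Q = 979.5862
Holding cost = Q*H/2 = 3744.7112
TC = 979.5862 + 3744.7112 = 4724.2974

4724.2974 $/yr


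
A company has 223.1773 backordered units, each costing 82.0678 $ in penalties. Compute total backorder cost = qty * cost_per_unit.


Total = 223.1773 * 82.0678 = 18315.6700

18315.6700 $


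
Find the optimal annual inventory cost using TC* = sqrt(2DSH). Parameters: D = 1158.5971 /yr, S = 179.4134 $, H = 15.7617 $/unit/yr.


2*D*S*H = 6552701.2232
TC* = sqrt(6552701.2232) = 2559.8245

2559.8245 $/yr


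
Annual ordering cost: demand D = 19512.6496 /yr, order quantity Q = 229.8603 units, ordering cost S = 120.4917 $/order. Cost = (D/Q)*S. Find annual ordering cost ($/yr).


Number of orders = D/Q = 84.8892
Cost = 84.8892 * 120.4917 = 10228.4402

10228.4402 $/yr


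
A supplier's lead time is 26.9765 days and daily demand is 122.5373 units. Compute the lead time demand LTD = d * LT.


LTD = 122.5373 * 26.9765 = 3305.6275

3305.6275 units


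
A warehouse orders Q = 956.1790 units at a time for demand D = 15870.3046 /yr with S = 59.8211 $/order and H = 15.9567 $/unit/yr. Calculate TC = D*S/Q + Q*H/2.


Ordering cost = D*S/Q = 992.8884
Holding cost = Q*H/2 = 7628.7307
TC = 992.8884 + 7628.7307 = 8621.6192

8621.6192 $/yr


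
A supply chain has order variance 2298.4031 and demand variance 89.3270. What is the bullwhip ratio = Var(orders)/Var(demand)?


BW = 2298.4031 / 89.3270 = 25.7302

25.7302


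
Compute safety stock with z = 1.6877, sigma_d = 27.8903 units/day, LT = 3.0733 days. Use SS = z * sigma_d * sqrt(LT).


sqrt(LT) = sqrt(3.0733) = 1.7531
SS = 1.6877 * 27.8903 * 1.7531 = 82.5184

82.5184 units


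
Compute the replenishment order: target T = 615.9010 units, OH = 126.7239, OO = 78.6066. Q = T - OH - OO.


Inventory position = OH + OO = 126.7239 + 78.6066 = 205.3305
Q = 615.9010 - 205.3305 = 410.5705

410.5705 units


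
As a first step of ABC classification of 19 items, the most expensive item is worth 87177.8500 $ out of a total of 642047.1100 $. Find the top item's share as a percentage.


Top item = 87177.8500
Total = 642047.1100
Percentage = 87177.8500 / 642047.1100 * 100 = 13.5781

13.5781%


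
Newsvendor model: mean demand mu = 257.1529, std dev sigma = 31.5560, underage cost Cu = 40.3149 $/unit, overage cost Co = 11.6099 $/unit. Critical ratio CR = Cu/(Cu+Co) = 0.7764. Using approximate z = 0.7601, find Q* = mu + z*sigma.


CR = Cu/(Cu+Co) = 40.3149/(40.3149+11.6099) = 0.7764
z = 0.7601
Q* = 257.1529 + 0.7601 * 31.5560 = 281.1386

281.1386 units


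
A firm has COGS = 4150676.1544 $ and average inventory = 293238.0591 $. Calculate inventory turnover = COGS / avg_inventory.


Turnover = 4150676.1544 / 293238.0591 = 14.1546

14.1546


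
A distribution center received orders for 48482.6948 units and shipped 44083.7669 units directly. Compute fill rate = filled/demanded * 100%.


FR = 44083.7669 / 48482.6948 * 100 = 90.9268

90.9268%


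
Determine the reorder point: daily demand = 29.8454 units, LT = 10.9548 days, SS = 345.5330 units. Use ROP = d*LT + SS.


d*LT = 29.8454 * 10.9548 = 326.9504
ROP = 326.9504 + 345.5330 = 672.4834

672.4834 units


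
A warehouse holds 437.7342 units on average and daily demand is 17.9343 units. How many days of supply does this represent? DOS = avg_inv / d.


DOS = 437.7342 / 17.9343 = 24.4077

24.4077 days


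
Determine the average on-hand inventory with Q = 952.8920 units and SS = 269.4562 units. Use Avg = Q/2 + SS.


Q/2 = 476.4460
Avg = 476.4460 + 269.4562 = 745.9022

745.9022 units


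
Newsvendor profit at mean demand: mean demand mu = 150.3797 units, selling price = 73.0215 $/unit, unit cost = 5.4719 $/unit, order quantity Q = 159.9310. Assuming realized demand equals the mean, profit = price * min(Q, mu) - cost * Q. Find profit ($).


Sales at mu = min(159.9310, 150.3797) = 150.3797
Revenue = 73.0215 * 150.3797 = 10980.9513
Total cost = 5.4719 * 159.9310 = 875.1264
Profit = 10980.9513 - 875.1264 = 10105.8248

10105.8248 $


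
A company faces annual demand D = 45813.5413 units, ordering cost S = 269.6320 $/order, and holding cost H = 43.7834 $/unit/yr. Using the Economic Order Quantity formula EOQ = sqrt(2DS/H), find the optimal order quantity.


2*D*S = 2 * 45813.5413 * 269.6320 = 24705593.5356
2*D*S/H = 564268.5021
EOQ = sqrt(564268.5021) = 751.1781

751.1781 units


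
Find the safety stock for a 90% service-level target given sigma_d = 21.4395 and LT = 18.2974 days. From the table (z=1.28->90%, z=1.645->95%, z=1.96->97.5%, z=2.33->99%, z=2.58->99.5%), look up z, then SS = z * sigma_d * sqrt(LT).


From the table, SL = 90% corresponds to z = 1.28
sqrt(LT) = sqrt(18.2974) = 4.2775
SS = 1.28 * 21.4395 * 4.2775 = 117.3868

117.3868 units


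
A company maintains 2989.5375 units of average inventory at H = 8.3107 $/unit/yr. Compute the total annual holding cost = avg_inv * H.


Cost = 2989.5375 * 8.3107 = 24845.1493

24845.1493 $/yr


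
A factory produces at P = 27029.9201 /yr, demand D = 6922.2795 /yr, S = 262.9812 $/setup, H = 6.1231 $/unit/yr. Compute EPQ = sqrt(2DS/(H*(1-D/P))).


1 - D/P = 1 - 0.2561 = 0.7439
H*(1-D/P) = 4.5550
2DS = 3640858.7393
EPQ = sqrt(799311.6167) = 894.0423

894.0423 units


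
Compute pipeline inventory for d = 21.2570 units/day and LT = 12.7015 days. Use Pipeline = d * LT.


Pipeline = 21.2570 * 12.7015 = 269.9958

269.9958 units


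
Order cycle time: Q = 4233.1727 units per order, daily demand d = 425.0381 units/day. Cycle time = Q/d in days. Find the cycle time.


Cycle = 4233.1727 / 425.0381 = 9.9595

9.9595 days


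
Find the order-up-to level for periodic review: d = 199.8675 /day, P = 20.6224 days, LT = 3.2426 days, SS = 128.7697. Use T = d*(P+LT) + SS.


P + LT = 23.8650
d*(P+LT) = 199.8675 * 23.8650 = 4769.8379
T = 4769.8379 + 128.7697 = 4898.6076

4898.6076 units


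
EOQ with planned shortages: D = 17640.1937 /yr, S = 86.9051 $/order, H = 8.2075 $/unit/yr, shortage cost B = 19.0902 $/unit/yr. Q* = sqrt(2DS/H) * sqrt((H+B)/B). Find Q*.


sqrt(2DS/H) = 611.2007
sqrt((H+B)/B) = 1.1958
Q* = 611.2007 * 1.1958 = 730.8725

730.8725 units


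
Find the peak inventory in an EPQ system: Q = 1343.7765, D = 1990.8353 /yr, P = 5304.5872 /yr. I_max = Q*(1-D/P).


D/P = 0.3753
1 - D/P = 0.6247
I_max = 1343.7765 * 0.6247 = 839.4512

839.4512 units


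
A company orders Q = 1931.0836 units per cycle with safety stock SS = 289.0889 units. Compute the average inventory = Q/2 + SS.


Q/2 = 965.5418
Avg = 965.5418 + 289.0889 = 1254.6307

1254.6307 units


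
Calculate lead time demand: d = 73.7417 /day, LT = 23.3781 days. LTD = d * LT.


LTD = 73.7417 * 23.3781 = 1723.9408

1723.9408 units


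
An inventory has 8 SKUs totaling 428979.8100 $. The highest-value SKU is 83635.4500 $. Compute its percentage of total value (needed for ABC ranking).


Top item = 83635.4500
Total = 428979.8100
Percentage = 83635.4500 / 428979.8100 * 100 = 19.4964

19.4964%


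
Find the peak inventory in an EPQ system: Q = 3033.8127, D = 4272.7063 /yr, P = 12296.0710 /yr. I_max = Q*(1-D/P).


D/P = 0.3475
1 - D/P = 0.6525
I_max = 3033.8127 * 0.6525 = 1979.6068

1979.6068 units


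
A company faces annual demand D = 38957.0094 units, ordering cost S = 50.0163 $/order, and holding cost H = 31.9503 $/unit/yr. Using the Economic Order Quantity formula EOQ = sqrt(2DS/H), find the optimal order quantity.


2*D*S = 2 * 38957.0094 * 50.0163 = 3896970.9385
2*D*S/H = 121969.7761
EOQ = sqrt(121969.7761) = 349.2417

349.2417 units


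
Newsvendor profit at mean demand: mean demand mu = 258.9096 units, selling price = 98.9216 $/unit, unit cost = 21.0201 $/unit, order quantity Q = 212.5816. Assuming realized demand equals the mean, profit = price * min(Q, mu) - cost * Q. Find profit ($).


Sales at mu = min(212.5816, 258.9096) = 212.5816
Revenue = 98.9216 * 212.5816 = 21028.9120
Total cost = 21.0201 * 212.5816 = 4468.4865
Profit = 21028.9120 - 4468.4865 = 16560.4255

16560.4255 $


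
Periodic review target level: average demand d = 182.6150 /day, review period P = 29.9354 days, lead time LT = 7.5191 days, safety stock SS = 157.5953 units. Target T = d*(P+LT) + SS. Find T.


P + LT = 37.4545
d*(P+LT) = 182.6150 * 37.4545 = 6839.7535
T = 6839.7535 + 157.5953 = 6997.3488

6997.3488 units


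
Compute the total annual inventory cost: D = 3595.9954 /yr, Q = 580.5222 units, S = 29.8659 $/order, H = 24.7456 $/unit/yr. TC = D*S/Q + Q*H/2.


Ordering cost = D*S/Q = 185.0018
Holding cost = Q*H/2 = 7182.6851
TC = 185.0018 + 7182.6851 = 7367.6869

7367.6869 $/yr


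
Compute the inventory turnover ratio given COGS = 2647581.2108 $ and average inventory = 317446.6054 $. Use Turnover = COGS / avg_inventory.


Turnover = 2647581.2108 / 317446.6054 = 8.3402

8.3402


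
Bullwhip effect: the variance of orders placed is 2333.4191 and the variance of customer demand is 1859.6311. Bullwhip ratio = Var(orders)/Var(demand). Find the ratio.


BW = 2333.4191 / 1859.6311 = 1.2548

1.2548


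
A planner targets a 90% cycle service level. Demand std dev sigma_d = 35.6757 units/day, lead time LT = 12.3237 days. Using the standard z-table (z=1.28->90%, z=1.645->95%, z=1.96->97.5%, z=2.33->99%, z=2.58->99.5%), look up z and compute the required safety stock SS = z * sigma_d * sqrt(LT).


From the table, SL = 90% corresponds to z = 1.28
sqrt(LT) = sqrt(12.3237) = 3.5105
SS = 1.28 * 35.6757 * 3.5105 = 160.3072

160.3072 units


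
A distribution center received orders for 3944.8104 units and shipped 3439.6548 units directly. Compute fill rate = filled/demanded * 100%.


FR = 3439.6548 / 3944.8104 * 100 = 87.1944

87.1944%


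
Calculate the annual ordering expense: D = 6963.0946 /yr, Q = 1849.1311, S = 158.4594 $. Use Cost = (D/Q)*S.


Number of orders = D/Q = 3.7656
Cost = 3.7656 * 158.4594 = 596.6953

596.6953 $/yr


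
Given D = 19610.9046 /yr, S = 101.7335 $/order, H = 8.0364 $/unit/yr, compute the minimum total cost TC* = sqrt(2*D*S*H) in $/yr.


2*D*S*H = 32066617.6681
TC* = sqrt(32066617.6681) = 5662.7394

5662.7394 $/yr


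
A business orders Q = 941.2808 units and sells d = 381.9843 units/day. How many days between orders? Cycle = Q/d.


Cycle = 941.2808 / 381.9843 = 2.4642

2.4642 days


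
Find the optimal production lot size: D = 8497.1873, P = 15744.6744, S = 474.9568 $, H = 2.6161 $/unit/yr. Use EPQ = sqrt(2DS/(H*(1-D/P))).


1 - D/P = 1 - 0.5397 = 0.4603
H*(1-D/P) = 1.2042
2DS = 8071593.7780
EPQ = sqrt(6702721.7193) = 2588.9615

2588.9615 units


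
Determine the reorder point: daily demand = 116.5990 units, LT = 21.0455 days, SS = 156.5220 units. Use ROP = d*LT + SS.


d*LT = 116.5990 * 21.0455 = 2453.8843
ROP = 2453.8843 + 156.5220 = 2610.4063

2610.4063 units


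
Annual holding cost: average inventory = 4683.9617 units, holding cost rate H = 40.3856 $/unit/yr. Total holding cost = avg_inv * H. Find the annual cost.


Cost = 4683.9617 * 40.3856 = 189164.6036

189164.6036 $/yr


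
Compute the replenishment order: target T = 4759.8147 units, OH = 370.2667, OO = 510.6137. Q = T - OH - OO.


Inventory position = OH + OO = 370.2667 + 510.6137 = 880.8804
Q = 4759.8147 - 880.8804 = 3878.9343

3878.9343 units


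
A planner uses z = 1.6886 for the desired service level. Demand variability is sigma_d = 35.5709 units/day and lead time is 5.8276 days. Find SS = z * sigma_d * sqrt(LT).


sqrt(LT) = sqrt(5.8276) = 2.4140
SS = 1.6886 * 35.5709 * 2.4140 = 144.9995

144.9995 units
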